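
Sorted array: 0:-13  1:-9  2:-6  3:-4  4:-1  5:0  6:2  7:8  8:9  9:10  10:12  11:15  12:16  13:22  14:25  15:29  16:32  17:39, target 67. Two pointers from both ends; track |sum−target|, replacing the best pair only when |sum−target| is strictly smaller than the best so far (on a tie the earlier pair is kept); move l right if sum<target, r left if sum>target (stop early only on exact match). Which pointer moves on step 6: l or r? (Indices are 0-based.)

l=0 r=17: -13+39=26 d=41 *, l++
l=1 r=17: -9+39=30 d=37 *, l++
l=2 r=17: -6+39=33 d=34 *, l++
l=3 r=17: -4+39=35 d=32 *, l++
l=4 r=17: -1+39=38 d=29 *, l++
l=5 r=17: 0+39=39 d=28 *, l++

l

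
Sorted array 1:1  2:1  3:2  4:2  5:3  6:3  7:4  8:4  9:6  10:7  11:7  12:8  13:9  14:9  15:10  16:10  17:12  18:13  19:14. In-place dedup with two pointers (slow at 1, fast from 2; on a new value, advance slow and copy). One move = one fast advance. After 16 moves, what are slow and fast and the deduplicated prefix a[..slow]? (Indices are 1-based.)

(s=1,f=2) a[fast]=1=a[slow] dup → fast++
(s=1,f=3) a[fast]=2≠a[slow]=1 write a[2]=2 → slow++,fast++
(s=2,f=4) a[fast]=2=a[slow] dup → fast++
(s=2,f=5) a[fast]=3≠a[slow]=2 write a[3]=3 → slow++,fast++
(s=3,f=6) a[fast]=3=a[slow] dup → fast++
(s=3,f=7) a[fast]=4≠a[slow]=3 write a[4]=4 → slow++,fast++
(s=4,f=8) a[fast]=4=a[slow] dup → fast++
(s=4,f=9) a[fast]=6≠a[slow]=4 write a[5]=6 → slow++,fast++
(s=5,f=10) a[fast]=7≠a[slow]=6 write a[6]=7 → slow++,fast++
(s=6,f=11) a[fast]=7=a[slow] dup → fast++
(s=6,f=12) a[fast]=8≠a[slow]=7 write a[7]=8 → slow++,fast++
(s=7,f=13) a[fast]=9≠a[slow]=8 write a[8]=9 → slow++,fast++
(s=8,f=14) a[fast]=9=a[slow] dup → fast++
(s=8,f=15) a[fast]=10≠a[slow]=9 write a[9]=10 → slow++,fast++
(s=9,f=16) a[fast]=10=a[slow] dup → fast++
(s=9,f=17) a[fast]=12≠a[slow]=10 write a[10]=12 → slow++,fast++

slow=10, fast=18, prefix=[1, 2, 3, 4, 6, 7, 8, 9, 10, 12]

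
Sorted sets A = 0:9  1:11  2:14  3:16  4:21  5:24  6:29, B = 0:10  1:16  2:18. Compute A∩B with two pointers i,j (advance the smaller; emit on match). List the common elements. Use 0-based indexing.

intersection = [16]

[i=0,j=0] 9<10 → i++
[i=1,j=0] 11>10 → j++
[i=1,j=1] 11<16 → i++
[i=2,j=1] 14<16 → i++
[i=3,j=1] 16==16 emit → i++,j++
[i=4,j=2] 21>18 → j++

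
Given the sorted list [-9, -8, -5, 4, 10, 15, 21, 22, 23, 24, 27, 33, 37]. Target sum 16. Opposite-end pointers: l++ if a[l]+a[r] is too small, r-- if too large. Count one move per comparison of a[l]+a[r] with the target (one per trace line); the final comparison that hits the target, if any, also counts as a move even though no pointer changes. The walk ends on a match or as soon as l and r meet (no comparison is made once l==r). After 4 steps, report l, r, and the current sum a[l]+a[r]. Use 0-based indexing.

[0,12] -9+37=28 >16 → r--
[0,11] -9+33=24 >16 → r--
[0,10] -9+27=18 >16 → r--
[0,9] -9+24=15 <16 → l++

l=1, r=9, sum=16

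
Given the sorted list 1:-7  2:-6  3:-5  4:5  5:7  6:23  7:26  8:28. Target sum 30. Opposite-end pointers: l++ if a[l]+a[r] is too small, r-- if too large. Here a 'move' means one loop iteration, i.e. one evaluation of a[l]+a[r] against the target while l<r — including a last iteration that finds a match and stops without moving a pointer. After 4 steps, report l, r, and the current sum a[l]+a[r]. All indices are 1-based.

l=4, r=7, sum=31

l=1 r=8: -7+28=21 <30, l++
l=2 r=8: -6+28=22 <30, l++
l=3 r=8: -5+28=23 <30, l++
l=4 r=8: 5+28=33 >30, r--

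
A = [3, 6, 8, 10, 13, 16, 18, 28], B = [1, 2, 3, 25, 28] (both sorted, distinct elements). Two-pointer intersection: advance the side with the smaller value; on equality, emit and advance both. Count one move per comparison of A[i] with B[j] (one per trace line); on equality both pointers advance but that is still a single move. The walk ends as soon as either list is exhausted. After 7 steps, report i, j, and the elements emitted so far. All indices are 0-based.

i=5, j=3, emitted=[3]

[i=0,j=0] 3>1 → j++
[i=0,j=1] 3>2 → j++
[i=0,j=2] 3==3 emit → i++,j++
[i=1,j=3] 6<25 → i++
[i=2,j=3] 8<25 → i++
[i=3,j=3] 10<25 → i++
[i=4,j=3] 13<25 → i++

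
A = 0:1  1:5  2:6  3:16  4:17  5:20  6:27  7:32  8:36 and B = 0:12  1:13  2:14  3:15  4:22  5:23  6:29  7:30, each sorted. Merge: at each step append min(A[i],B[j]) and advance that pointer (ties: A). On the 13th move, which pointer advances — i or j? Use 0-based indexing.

i

i=0 j=0: A[i]=1<=B[j]=12 take 1, i++
i=1 j=0: A[i]=5<=B[j]=12 take 5, i++
i=2 j=0: A[i]=6<=B[j]=12 take 6, i++
i=3 j=0: A[i]=16>B[j]=12 take 12, j++
i=3 j=1: A[i]=16>B[j]=13 take 13, j++
i=3 j=2: A[i]=16>B[j]=14 take 14, j++
i=3 j=3: A[i]=16>B[j]=15 take 15, j++
i=3 j=4: A[i]=16<=B[j]=22 take 16, i++
i=4 j=4: A[i]=17<=B[j]=22 take 17, i++
i=5 j=4: A[i]=20<=B[j]=22 take 20, i++
i=6 j=4: A[i]=27>B[j]=22 take 22, j++
i=6 j=5: A[i]=27>B[j]=23 take 23, j++
i=6 j=6: A[i]=27<=B[j]=29 take 27, i++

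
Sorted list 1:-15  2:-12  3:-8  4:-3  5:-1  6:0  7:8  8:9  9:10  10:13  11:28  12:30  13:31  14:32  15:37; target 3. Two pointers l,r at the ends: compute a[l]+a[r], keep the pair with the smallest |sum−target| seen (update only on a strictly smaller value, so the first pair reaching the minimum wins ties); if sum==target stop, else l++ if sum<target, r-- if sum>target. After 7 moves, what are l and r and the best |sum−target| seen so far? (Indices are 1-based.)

l=3, r=10, best |Δ|=2

l=1 r=15: -15+37=22 d=19 *, r--
l=1 r=14: -15+32=17 d=14 *, r--
l=1 r=13: -15+31=16 d=13 *, r--
l=1 r=12: -15+30=15 d=12 *, r--
l=1 r=11: -15+28=13 d=10 *, r--
l=1 r=10: -15+13=-2 d=5 *, l++
l=2 r=10: -12+13=1 d=2 *, l++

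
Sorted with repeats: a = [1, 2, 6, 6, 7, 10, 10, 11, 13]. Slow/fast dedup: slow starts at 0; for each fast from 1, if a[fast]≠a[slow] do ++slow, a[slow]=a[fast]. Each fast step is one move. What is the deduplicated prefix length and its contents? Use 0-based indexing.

(s=0,f=1) a[fast]=2≠a[slow]=1 write a[1]=2 → slow++,fast++
(s=1,f=2) a[fast]=6≠a[slow]=2 write a[2]=6 → slow++,fast++
(s=2,f=3) a[fast]=6=a[slow] dup → fast++
(s=2,f=4) a[fast]=7≠a[slow]=6 write a[3]=7 → slow++,fast++
(s=3,f=5) a[fast]=10≠a[slow]=7 write a[4]=10 → slow++,fast++
(s=4,f=6) a[fast]=10=a[slow] dup → fast++
(s=4,f=7) a[fast]=11≠a[slow]=10 write a[5]=11 → slow++,fast++
(s=5,f=8) a[fast]=13≠a[slow]=11 write a[6]=13 → slow++,fast++

length 7; prefix = [1, 2, 6, 7, 10, 11, 13]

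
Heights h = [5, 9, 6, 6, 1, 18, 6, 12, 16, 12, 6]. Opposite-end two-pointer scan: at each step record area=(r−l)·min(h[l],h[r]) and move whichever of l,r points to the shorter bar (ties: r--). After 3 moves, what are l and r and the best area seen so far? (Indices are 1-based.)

l=1 r=11: min(5,6)*10=50 best=50 *, l++
l=2 r=11: min(9,6)*9=54 best=54 *, r--
l=2 r=10: min(9,12)*8=72 best=72 *, l++

l=3, r=10, best area=72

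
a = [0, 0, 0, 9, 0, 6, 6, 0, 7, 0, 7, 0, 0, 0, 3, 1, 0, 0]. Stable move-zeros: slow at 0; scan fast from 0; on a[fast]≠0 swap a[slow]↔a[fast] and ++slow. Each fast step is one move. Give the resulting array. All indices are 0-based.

[9, 6, 6, 7, 7, 3, 1, 0, 0, 0, 0, 0, 0, 0, 0, 0, 0, 0]

slow=0 fast=0: a[fast]=0, fast++
slow=0 fast=1: a[fast]=0, fast++
slow=0 fast=2: a[fast]=0, fast++
slow=0 fast=3: a[fast]=9≠0 swap→a[0]=9, slow++,fast++
slow=1 fast=4: a[fast]=0, fast++
slow=1 fast=5: a[fast]=6≠0 swap→a[1]=6, slow++,fast++
slow=2 fast=6: a[fast]=6≠0 swap→a[2]=6, slow++,fast++
slow=3 fast=7: a[fast]=0, fast++
slow=3 fast=8: a[fast]=7≠0 swap→a[3]=7, slow++,fast++
slow=4 fast=9: a[fast]=0, fast++
slow=4 fast=10: a[fast]=7≠0 swap→a[4]=7, slow++,fast++
slow=5 fast=11: a[fast]=0, fast++
slow=5 fast=12: a[fast]=0, fast++
slow=5 fast=13: a[fast]=0, fast++
slow=5 fast=14: a[fast]=3≠0 swap→a[5]=3, slow++,fast++
slow=6 fast=15: a[fast]=1≠0 swap→a[6]=1, slow++,fast++
slow=7 fast=16: a[fast]=0, fast++
slow=7 fast=17: a[fast]=0, fast++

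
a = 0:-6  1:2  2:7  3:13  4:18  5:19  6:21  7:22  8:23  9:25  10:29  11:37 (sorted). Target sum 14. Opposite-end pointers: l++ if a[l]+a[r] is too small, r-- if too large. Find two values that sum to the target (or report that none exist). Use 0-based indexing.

l=0 r=11: -6+37=31 >14, r--
l=0 r=10: -6+29=23 >14, r--
l=0 r=9: -6+25=19 >14, r--
l=0 r=8: -6+23=17 >14, r--
l=0 r=7: -6+22=16 >14, r--
l=0 r=6: -6+21=15 >14, r--
l=0 r=5: -6+19=13 <14, l++
l=1 r=5: 2+19=21 >14, r--
l=1 r=4: 2+18=20 >14, r--
l=1 r=3: 2+13=15 >14, r--
l=1 r=2: 2+7=9 <14, l++

no pair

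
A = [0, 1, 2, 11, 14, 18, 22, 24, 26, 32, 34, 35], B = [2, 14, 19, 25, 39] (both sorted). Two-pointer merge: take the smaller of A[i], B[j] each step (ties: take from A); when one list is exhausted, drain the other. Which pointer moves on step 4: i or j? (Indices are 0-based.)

j

[i=0,j=0] A[i]=0<=B[j]=2 take 0 → i++
[i=1,j=0] A[i]=1<=B[j]=2 take 1 → i++
[i=2,j=0] A[i]=2<=B[j]=2 take 2 → i++
[i=3,j=0] A[i]=11>B[j]=2 take 2 → j++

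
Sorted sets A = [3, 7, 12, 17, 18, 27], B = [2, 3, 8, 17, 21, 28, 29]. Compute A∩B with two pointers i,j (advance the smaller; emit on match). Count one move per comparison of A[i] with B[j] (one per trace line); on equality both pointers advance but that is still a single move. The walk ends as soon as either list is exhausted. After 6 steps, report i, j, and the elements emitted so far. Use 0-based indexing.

[i=0,j=0] 3>2 → j++
[i=0,j=1] 3==3 emit → i++,j++
[i=1,j=2] 7<8 → i++
[i=2,j=2] 12>8 → j++
[i=2,j=3] 12<17 → i++
[i=3,j=3] 17==17 emit → i++,j++

i=4, j=4, emitted=[3, 17]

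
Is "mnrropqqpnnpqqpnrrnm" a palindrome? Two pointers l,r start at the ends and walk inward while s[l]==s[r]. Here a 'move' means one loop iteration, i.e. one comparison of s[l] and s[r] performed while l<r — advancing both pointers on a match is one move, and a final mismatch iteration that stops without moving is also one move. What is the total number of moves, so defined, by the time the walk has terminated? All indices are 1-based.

l=1 r=20: 'm'=='m', l++,r--
l=2 r=19: 'n'=='n', l++,r--
l=3 r=18: 'r'=='r', l++,r--
l=4 r=17: 'r'=='r', l++,r--
l=5 r=16: 'o'!='n', stop

5 moves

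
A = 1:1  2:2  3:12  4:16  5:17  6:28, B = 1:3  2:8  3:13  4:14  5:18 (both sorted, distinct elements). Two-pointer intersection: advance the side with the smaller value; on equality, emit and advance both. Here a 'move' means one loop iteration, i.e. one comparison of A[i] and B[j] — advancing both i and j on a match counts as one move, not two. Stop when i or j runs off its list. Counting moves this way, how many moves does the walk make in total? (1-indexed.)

10 moves

i=1 j=1: 1<3, i++
i=2 j=1: 2<3, i++
i=3 j=1: 12>3, j++
i=3 j=2: 12>8, j++
i=3 j=3: 12<13, i++
i=4 j=3: 16>13, j++
i=4 j=4: 16>14, j++
i=4 j=5: 16<18, i++
i=5 j=5: 17<18, i++
i=6 j=5: 28>18, j++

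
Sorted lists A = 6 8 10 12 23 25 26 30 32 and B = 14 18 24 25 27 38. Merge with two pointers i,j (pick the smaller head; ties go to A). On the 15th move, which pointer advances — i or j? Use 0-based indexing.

i=0 j=0: A[i]=6<=B[j]=14 take 6, i++
i=1 j=0: A[i]=8<=B[j]=14 take 8, i++
i=2 j=0: A[i]=10<=B[j]=14 take 10, i++
i=3 j=0: A[i]=12<=B[j]=14 take 12, i++
i=4 j=0: A[i]=23>B[j]=14 take 14, j++
i=4 j=1: A[i]=23>B[j]=18 take 18, j++
i=4 j=2: A[i]=23<=B[j]=24 take 23, i++
i=5 j=2: A[i]=25>B[j]=24 take 24, j++
i=5 j=3: A[i]=25<=B[j]=25 take 25, i++
i=6 j=3: A[i]=26>B[j]=25 take 25, j++
i=6 j=4: A[i]=26<=B[j]=27 take 26, i++
i=7 j=4: A[i]=30>B[j]=27 take 27, j++
i=7 j=5: A[i]=30<=B[j]=38 take 30, i++
i=8 j=5: A[i]=32<=B[j]=38 take 32, i++
i=9 j=5: A done, take B[j]=38, j++

j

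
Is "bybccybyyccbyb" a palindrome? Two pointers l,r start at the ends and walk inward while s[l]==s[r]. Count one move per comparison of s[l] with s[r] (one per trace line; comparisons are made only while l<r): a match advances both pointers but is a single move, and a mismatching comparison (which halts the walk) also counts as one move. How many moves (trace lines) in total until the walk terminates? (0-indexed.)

[0,13] 'b'=='b' → l++,r--
[1,12] 'y'=='y' → l++,r--
[2,11] 'b'=='b' → l++,r--
[3,10] 'c'=='c' → l++,r--
[4,9] 'c'=='c' → l++,r--
[5,8] 'y'=='y' → l++,r--
[6,7] 'b'!='y' → stop

7 moves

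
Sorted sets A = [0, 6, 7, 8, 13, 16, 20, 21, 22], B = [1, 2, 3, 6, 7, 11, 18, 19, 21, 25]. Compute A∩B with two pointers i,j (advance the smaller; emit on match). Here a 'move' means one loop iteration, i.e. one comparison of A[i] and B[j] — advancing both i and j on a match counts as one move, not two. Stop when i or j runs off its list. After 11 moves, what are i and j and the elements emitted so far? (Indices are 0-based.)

i=6, j=7, emitted=[6, 7]

[i=0,j=0] 0<1 → i++
[i=1,j=0] 6>1 → j++
[i=1,j=1] 6>2 → j++
[i=1,j=2] 6>3 → j++
[i=1,j=3] 6==6 emit → i++,j++
[i=2,j=4] 7==7 emit → i++,j++
[i=3,j=5] 8<11 → i++
[i=4,j=5] 13>11 → j++
[i=4,j=6] 13<18 → i++
[i=5,j=6] 16<18 → i++
[i=6,j=6] 20>18 → j++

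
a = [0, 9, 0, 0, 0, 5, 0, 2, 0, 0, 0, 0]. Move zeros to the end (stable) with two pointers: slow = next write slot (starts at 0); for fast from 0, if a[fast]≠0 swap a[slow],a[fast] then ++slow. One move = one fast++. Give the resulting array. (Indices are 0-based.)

[9, 5, 2, 0, 0, 0, 0, 0, 0, 0, 0, 0]

(s=0,f=0) a[fast]=0 → fast++
(s=0,f=1) a[fast]=9≠0 swap→a[0]=9 → slow++,fast++
(s=1,f=2) a[fast]=0 → fast++
(s=1,f=3) a[fast]=0 → fast++
(s=1,f=4) a[fast]=0 → fast++
(s=1,f=5) a[fast]=5≠0 swap→a[1]=5 → slow++,fast++
(s=2,f=6) a[fast]=0 → fast++
(s=2,f=7) a[fast]=2≠0 swap→a[2]=2 → slow++,fast++
(s=3,f=8) a[fast]=0 → fast++
(s=3,f=9) a[fast]=0 → fast++
(s=3,f=10) a[fast]=0 → fast++
(s=3,f=11) a[fast]=0 → fast++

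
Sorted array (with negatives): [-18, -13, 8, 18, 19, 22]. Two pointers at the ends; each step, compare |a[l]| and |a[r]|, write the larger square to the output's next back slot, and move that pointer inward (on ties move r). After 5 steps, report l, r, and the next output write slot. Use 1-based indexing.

l=3, r=3, next write slot=1

l=1 r=6: |-18|<=|22| out[6]=484, r--
l=1 r=5: |-18|<=|19| out[5]=361, r--
l=1 r=4: |-18|<=|18| out[4]=324, r--
l=1 r=3: |-18|>|8| out[3]=324, l++
l=2 r=3: |-13|>|8| out[2]=169, l++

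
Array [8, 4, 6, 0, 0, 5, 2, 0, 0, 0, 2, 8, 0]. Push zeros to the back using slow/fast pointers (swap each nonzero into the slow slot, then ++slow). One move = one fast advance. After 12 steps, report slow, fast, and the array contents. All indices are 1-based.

slow=8, fast=13, a=[8, 4, 6, 5, 2, 2, 8, 0, 0, 0, 0, 0, 0]

slow=1 fast=1: a[fast]=8≠0 swap→a[1]=8, slow++,fast++
slow=2 fast=2: a[fast]=4≠0 swap→a[2]=4, slow++,fast++
slow=3 fast=3: a[fast]=6≠0 swap→a[3]=6, slow++,fast++
slow=4 fast=4: a[fast]=0, fast++
slow=4 fast=5: a[fast]=0, fast++
slow=4 fast=6: a[fast]=5≠0 swap→a[4]=5, slow++,fast++
slow=5 fast=7: a[fast]=2≠0 swap→a[5]=2, slow++,fast++
slow=6 fast=8: a[fast]=0, fast++
slow=6 fast=9: a[fast]=0, fast++
slow=6 fast=10: a[fast]=0, fast++
slow=6 fast=11: a[fast]=2≠0 swap→a[6]=2, slow++,fast++
slow=7 fast=12: a[fast]=8≠0 swap→a[7]=8, slow++,fast++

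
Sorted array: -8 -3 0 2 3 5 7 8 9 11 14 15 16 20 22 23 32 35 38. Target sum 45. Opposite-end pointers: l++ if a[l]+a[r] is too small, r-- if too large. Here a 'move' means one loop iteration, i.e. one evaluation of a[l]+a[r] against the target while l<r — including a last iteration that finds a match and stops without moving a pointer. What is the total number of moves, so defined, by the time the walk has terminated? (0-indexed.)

7 moves

[0,18] -8+38=30 <45 → l++
[1,18] -3+38=35 <45 → l++
[2,18] 0+38=38 <45 → l++
[3,18] 2+38=40 <45 → l++
[4,18] 3+38=41 <45 → l++
[5,18] 5+38=43 <45 → l++
[6,18] 7+38=45 → found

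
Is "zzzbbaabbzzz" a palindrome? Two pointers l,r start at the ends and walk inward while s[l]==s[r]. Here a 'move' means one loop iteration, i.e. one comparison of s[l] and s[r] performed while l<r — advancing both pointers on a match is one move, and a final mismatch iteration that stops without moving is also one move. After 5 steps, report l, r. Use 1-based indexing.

l=6, r=7

[1,12] 'z'=='z' → l++,r--
[2,11] 'z'=='z' → l++,r--
[3,10] 'z'=='z' → l++,r--
[4,9] 'b'=='b' → l++,r--
[5,8] 'b'=='b' → l++,r--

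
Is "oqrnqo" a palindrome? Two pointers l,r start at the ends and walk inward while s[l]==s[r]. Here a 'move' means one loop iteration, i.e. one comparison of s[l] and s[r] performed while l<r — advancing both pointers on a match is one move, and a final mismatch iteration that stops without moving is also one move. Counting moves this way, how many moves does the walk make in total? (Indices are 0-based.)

3 moves

[0,5] 'o'=='o' → l++,r--
[1,4] 'q'=='q' → l++,r--
[2,3] 'r'!='n' → stop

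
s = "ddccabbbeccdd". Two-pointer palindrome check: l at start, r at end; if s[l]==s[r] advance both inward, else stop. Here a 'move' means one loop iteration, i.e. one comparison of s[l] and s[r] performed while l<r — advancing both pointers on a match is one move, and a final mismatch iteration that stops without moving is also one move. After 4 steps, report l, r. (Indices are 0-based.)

l=4, r=8

l=0 r=12: 'd'=='d', l++,r--
l=1 r=11: 'd'=='d', l++,r--
l=2 r=10: 'c'=='c', l++,r--
l=3 r=9: 'c'=='c', l++,r--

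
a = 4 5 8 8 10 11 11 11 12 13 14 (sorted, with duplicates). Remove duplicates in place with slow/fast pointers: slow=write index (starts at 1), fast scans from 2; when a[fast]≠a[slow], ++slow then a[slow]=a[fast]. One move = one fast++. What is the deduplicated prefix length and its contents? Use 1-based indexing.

length 8; prefix = [4, 5, 8, 10, 11, 12, 13, 14]

slow=1 fast=2: a[fast]=5≠a[slow]=4 write a[2]=5, slow++,fast++
slow=2 fast=3: a[fast]=8≠a[slow]=5 write a[3]=8, slow++,fast++
slow=3 fast=4: a[fast]=8=a[slow] dup, fast++
slow=3 fast=5: a[fast]=10≠a[slow]=8 write a[4]=10, slow++,fast++
slow=4 fast=6: a[fast]=11≠a[slow]=10 write a[5]=11, slow++,fast++
slow=5 fast=7: a[fast]=11=a[slow] dup, fast++
slow=5 fast=8: a[fast]=11=a[slow] dup, fast++
slow=5 fast=9: a[fast]=12≠a[slow]=11 write a[6]=12, slow++,fast++
slow=6 fast=10: a[fast]=13≠a[slow]=12 write a[7]=13, slow++,fast++
slow=7 fast=11: a[fast]=14≠a[slow]=13 write a[8]=14, slow++,fast++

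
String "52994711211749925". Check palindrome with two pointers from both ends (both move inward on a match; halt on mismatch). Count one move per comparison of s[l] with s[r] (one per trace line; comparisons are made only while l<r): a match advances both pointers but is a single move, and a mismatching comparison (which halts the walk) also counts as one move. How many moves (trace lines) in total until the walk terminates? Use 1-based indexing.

l=1 r=17: '5'=='5', l++,r--
l=2 r=16: '2'=='2', l++,r--
l=3 r=15: '9'=='9', l++,r--
l=4 r=14: '9'=='9', l++,r--
l=5 r=13: '4'=='4', l++,r--
l=6 r=12: '7'=='7', l++,r--
l=7 r=11: '1'=='1', l++,r--
l=8 r=10: '1'=='1', l++,r--

8 moves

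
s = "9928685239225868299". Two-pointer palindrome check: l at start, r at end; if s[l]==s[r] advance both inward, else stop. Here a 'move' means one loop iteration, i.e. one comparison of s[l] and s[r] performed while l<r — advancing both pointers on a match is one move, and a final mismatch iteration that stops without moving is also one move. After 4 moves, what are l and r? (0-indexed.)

l=0 r=18: '9'=='9', l++,r--
l=1 r=17: '9'=='9', l++,r--
l=2 r=16: '2'=='2', l++,r--
l=3 r=15: '8'=='8', l++,r--

l=4, r=14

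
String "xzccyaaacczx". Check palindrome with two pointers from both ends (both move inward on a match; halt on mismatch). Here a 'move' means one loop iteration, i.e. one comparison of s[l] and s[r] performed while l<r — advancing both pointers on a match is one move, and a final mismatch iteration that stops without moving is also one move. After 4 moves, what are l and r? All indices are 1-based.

[1,12] 'x'=='x' → l++,r--
[2,11] 'z'=='z' → l++,r--
[3,10] 'c'=='c' → l++,r--
[4,9] 'c'=='c' → l++,r--

l=5, r=8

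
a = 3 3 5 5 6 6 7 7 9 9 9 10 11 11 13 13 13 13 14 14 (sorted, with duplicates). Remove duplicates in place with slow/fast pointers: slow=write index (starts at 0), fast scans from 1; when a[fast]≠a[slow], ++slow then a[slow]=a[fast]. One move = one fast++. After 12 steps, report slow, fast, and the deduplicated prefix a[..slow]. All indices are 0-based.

slow=0 fast=1: a[fast]=3=a[slow] dup, fast++
slow=0 fast=2: a[fast]=5≠a[slow]=3 write a[1]=5, slow++,fast++
slow=1 fast=3: a[fast]=5=a[slow] dup, fast++
slow=1 fast=4: a[fast]=6≠a[slow]=5 write a[2]=6, slow++,fast++
slow=2 fast=5: a[fast]=6=a[slow] dup, fast++
slow=2 fast=6: a[fast]=7≠a[slow]=6 write a[3]=7, slow++,fast++
slow=3 fast=7: a[fast]=7=a[slow] dup, fast++
slow=3 fast=8: a[fast]=9≠a[slow]=7 write a[4]=9, slow++,fast++
slow=4 fast=9: a[fast]=9=a[slow] dup, fast++
slow=4 fast=10: a[fast]=9=a[slow] dup, fast++
slow=4 fast=11: a[fast]=10≠a[slow]=9 write a[5]=10, slow++,fast++
slow=5 fast=12: a[fast]=11≠a[slow]=10 write a[6]=11, slow++,fast++

slow=6, fast=13, prefix=[3, 5, 6, 7, 9, 10, 11]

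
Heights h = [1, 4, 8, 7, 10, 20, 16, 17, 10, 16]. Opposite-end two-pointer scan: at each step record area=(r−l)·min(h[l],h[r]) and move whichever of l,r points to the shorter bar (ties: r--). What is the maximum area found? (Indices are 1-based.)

[1,10] min(1,16)*9=9 best=9 * → l++
[2,10] min(4,16)*8=32 best=32 * → l++
[3,10] min(8,16)*7=56 best=56 * → l++
[4,10] min(7,16)*6=42 best=56 → l++
[5,10] min(10,16)*5=50 best=56 → l++
[6,10] min(20,16)*4=64 best=64 * → r--
[6,9] min(20,10)*3=30 best=64 → r--
[6,8] min(20,17)*2=34 best=64 → r--
[6,7] min(20,16)*1=16 best=64 → r--

max area = 64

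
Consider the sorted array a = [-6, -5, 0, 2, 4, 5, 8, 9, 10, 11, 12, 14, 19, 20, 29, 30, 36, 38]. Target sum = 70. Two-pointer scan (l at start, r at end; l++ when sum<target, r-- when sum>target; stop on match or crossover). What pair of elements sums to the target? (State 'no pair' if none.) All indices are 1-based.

l=1 r=18: -6+38=32 <70, l++
l=2 r=18: -5+38=33 <70, l++
l=3 r=18: 0+38=38 <70, l++
l=4 r=18: 2+38=40 <70, l++
l=5 r=18: 4+38=42 <70, l++
l=6 r=18: 5+38=43 <70, l++
l=7 r=18: 8+38=46 <70, l++
l=8 r=18: 9+38=47 <70, l++
l=9 r=18: 10+38=48 <70, l++
l=10 r=18: 11+38=49 <70, l++
l=11 r=18: 12+38=50 <70, l++
l=12 r=18: 14+38=52 <70, l++
l=13 r=18: 19+38=57 <70, l++
l=14 r=18: 20+38=58 <70, l++
l=15 r=18: 29+38=67 <70, l++
l=16 r=18: 30+38=68 <70, l++
l=17 r=18: 36+38=74 >70, r--

no pair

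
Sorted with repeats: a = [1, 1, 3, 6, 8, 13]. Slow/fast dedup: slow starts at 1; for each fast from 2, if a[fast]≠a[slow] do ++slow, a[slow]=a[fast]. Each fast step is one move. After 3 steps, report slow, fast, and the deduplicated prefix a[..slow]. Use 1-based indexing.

slow=3, fast=5, prefix=[1, 3, 6]

(s=1,f=2) a[fast]=1=a[slow] dup → fast++
(s=1,f=3) a[fast]=3≠a[slow]=1 write a[2]=3 → slow++,fast++
(s=2,f=4) a[fast]=6≠a[slow]=3 write a[3]=6 → slow++,fast++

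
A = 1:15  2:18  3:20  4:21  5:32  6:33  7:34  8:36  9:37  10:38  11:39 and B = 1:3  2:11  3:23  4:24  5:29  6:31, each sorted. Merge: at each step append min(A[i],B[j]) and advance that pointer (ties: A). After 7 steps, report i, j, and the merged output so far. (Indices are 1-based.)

i=5, j=4, merged so far=[3, 11, 15, 18, 20, 21, 23]

i=1 j=1: A[i]=15>B[j]=3 take 3, j++
i=1 j=2: A[i]=15>B[j]=11 take 11, j++
i=1 j=3: A[i]=15<=B[j]=23 take 15, i++
i=2 j=3: A[i]=18<=B[j]=23 take 18, i++
i=3 j=3: A[i]=20<=B[j]=23 take 20, i++
i=4 j=3: A[i]=21<=B[j]=23 take 21, i++
i=5 j=3: A[i]=32>B[j]=23 take 23, j++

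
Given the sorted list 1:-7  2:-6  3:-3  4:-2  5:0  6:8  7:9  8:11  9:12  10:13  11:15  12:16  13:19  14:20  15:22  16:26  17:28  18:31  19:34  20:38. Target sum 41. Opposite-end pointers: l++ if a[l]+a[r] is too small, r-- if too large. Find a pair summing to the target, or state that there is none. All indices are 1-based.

(13, 28)

[1,20] -7+38=31 <41 → l++
[2,20] -6+38=32 <41 → l++
[3,20] -3+38=35 <41 → l++
[4,20] -2+38=36 <41 → l++
[5,20] 0+38=38 <41 → l++
[6,20] 8+38=46 >41 → r--
[6,19] 8+34=42 >41 → r--
[6,18] 8+31=39 <41 → l++
[7,18] 9+31=40 <41 → l++
[8,18] 11+31=42 >41 → r--
[8,17] 11+28=39 <41 → l++
[9,17] 12+28=40 <41 → l++
[10,17] 13+28=41 → found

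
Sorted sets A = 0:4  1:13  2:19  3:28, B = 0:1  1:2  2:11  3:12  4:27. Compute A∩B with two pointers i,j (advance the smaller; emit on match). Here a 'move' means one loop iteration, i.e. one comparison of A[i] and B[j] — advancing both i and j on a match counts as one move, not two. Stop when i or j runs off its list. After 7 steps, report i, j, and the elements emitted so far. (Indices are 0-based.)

i=3, j=4, emitted=[]

i=0 j=0: 4>1, j++
i=0 j=1: 4>2, j++
i=0 j=2: 4<11, i++
i=1 j=2: 13>11, j++
i=1 j=3: 13>12, j++
i=1 j=4: 13<27, i++
i=2 j=4: 19<27, i++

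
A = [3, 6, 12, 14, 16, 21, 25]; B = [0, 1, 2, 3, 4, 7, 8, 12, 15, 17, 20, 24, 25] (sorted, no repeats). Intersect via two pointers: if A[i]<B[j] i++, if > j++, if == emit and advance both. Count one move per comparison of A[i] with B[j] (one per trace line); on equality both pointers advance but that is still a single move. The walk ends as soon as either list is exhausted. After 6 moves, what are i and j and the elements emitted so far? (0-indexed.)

i=2, j=5, emitted=[3]

i=0 j=0: 3>0, j++
i=0 j=1: 3>1, j++
i=0 j=2: 3>2, j++
i=0 j=3: 3==3 emit, i++,j++
i=1 j=4: 6>4, j++
i=1 j=5: 6<7, i++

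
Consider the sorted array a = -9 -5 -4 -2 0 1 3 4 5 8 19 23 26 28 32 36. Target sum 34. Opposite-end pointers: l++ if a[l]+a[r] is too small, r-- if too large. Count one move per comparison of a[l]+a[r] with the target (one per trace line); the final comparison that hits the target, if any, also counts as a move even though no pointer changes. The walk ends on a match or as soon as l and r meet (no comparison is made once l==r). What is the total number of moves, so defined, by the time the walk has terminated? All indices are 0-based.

l=0 r=15: -9+36=27 <34, l++
l=1 r=15: -5+36=31 <34, l++
l=2 r=15: -4+36=32 <34, l++
l=3 r=15: -2+36=34, found

4 moves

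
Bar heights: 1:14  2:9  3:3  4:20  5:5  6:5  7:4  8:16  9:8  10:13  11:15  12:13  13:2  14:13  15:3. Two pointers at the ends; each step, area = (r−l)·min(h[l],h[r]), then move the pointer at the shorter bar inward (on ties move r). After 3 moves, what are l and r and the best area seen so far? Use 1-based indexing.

l=1, r=12, best area=169

[1,15] min(14,3)*14=42 best=42 * → r--
[1,14] min(14,13)*13=169 best=169 * → r--
[1,13] min(14,2)*12=24 best=169 → r--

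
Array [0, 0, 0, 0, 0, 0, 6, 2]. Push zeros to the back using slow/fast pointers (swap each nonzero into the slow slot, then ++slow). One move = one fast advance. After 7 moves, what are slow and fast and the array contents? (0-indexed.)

(s=0,f=0) a[fast]=0 → fast++
(s=0,f=1) a[fast]=0 → fast++
(s=0,f=2) a[fast]=0 → fast++
(s=0,f=3) a[fast]=0 → fast++
(s=0,f=4) a[fast]=0 → fast++
(s=0,f=5) a[fast]=0 → fast++
(s=0,f=6) a[fast]=6≠0 swap→a[0]=6 → slow++,fast++

slow=1, fast=7, a=[6, 0, 0, 0, 0, 0, 0, 2]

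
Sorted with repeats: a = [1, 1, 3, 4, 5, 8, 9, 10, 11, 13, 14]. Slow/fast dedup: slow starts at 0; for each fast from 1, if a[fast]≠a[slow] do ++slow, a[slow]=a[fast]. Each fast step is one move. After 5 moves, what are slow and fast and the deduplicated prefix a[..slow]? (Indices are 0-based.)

slow=4, fast=6, prefix=[1, 3, 4, 5, 8]

slow=0 fast=1: a[fast]=1=a[slow] dup, fast++
slow=0 fast=2: a[fast]=3≠a[slow]=1 write a[1]=3, slow++,fast++
slow=1 fast=3: a[fast]=4≠a[slow]=3 write a[2]=4, slow++,fast++
slow=2 fast=4: a[fast]=5≠a[slow]=4 write a[3]=5, slow++,fast++
slow=3 fast=5: a[fast]=8≠a[slow]=5 write a[4]=8, slow++,fast++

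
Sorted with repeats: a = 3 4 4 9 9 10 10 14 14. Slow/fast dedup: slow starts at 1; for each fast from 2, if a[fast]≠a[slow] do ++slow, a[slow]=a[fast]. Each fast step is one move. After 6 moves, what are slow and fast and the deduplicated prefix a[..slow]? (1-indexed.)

(s=1,f=2) a[fast]=4≠a[slow]=3 write a[2]=4 → slow++,fast++
(s=2,f=3) a[fast]=4=a[slow] dup → fast++
(s=2,f=4) a[fast]=9≠a[slow]=4 write a[3]=9 → slow++,fast++
(s=3,f=5) a[fast]=9=a[slow] dup → fast++
(s=3,f=6) a[fast]=10≠a[slow]=9 write a[4]=10 → slow++,fast++
(s=4,f=7) a[fast]=10=a[slow] dup → fast++

slow=4, fast=8, prefix=[3, 4, 9, 10]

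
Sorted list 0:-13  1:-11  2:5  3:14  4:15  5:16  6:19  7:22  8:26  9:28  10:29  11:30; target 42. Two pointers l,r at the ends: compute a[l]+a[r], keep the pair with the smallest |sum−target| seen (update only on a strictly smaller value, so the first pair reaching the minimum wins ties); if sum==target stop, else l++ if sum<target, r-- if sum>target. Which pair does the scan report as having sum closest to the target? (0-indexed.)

pair (14, 28) with sum 42 (|Δ|=0)

l=0 r=11: -13+30=17 d=25 *, l++
l=1 r=11: -11+30=19 d=23 *, l++
l=2 r=11: 5+30=35 d=7 *, l++
l=3 r=11: 14+30=44 d=2 *, r--
l=3 r=10: 14+29=43 d=1 *, r--
l=3 r=9: 14+28=42 d=0 *, stop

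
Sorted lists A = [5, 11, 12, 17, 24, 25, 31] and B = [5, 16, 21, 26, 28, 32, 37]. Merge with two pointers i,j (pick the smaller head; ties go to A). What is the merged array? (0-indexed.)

[i=0,j=0] A[i]=5<=B[j]=5 take 5 → i++
[i=1,j=0] A[i]=11>B[j]=5 take 5 → j++
[i=1,j=1] A[i]=11<=B[j]=16 take 11 → i++
[i=2,j=1] A[i]=12<=B[j]=16 take 12 → i++
[i=3,j=1] A[i]=17>B[j]=16 take 16 → j++
[i=3,j=2] A[i]=17<=B[j]=21 take 17 → i++
[i=4,j=2] A[i]=24>B[j]=21 take 21 → j++
[i=4,j=3] A[i]=24<=B[j]=26 take 24 → i++
[i=5,j=3] A[i]=25<=B[j]=26 take 25 → i++
[i=6,j=3] A[i]=31>B[j]=26 take 26 → j++
[i=6,j=4] A[i]=31>B[j]=28 take 28 → j++
[i=6,j=5] A[i]=31<=B[j]=32 take 31 → i++
[i=7,j=5] A done, take B[j]=32 → j++
[i=7,j=6] A done, take B[j]=37 → j++

[5, 5, 11, 12, 16, 17, 21, 24, 25, 26, 28, 31, 32, 37]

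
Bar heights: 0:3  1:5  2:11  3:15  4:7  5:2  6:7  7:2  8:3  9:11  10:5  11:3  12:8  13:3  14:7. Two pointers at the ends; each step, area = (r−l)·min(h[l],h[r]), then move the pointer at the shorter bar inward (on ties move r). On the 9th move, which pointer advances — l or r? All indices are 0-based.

l=0 r=14: min(3,7)*14=42 best=42 *, l++
l=1 r=14: min(5,7)*13=65 best=65 *, l++
l=2 r=14: min(11,7)*12=84 best=84 *, r--
l=2 r=13: min(11,3)*11=33 best=84, r--
l=2 r=12: min(11,8)*10=80 best=84, r--
l=2 r=11: min(11,3)*9=27 best=84, r--
l=2 r=10: min(11,5)*8=40 best=84, r--
l=2 r=9: min(11,11)*7=77 best=84, r--
l=2 r=8: min(11,3)*6=18 best=84, r--

r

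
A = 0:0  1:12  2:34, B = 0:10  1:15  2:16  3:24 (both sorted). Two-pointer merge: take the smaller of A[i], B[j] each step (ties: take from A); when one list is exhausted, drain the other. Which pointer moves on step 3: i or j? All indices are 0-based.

[i=0,j=0] A[i]=0<=B[j]=10 take 0 → i++
[i=1,j=0] A[i]=12>B[j]=10 take 10 → j++
[i=1,j=1] A[i]=12<=B[j]=15 take 12 → i++

i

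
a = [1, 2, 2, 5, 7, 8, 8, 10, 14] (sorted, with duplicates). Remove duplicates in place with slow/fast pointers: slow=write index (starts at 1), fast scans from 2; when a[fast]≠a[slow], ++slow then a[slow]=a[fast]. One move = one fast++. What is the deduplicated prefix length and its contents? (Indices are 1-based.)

slow=1 fast=2: a[fast]=2≠a[slow]=1 write a[2]=2, slow++,fast++
slow=2 fast=3: a[fast]=2=a[slow] dup, fast++
slow=2 fast=4: a[fast]=5≠a[slow]=2 write a[3]=5, slow++,fast++
slow=3 fast=5: a[fast]=7≠a[slow]=5 write a[4]=7, slow++,fast++
slow=4 fast=6: a[fast]=8≠a[slow]=7 write a[5]=8, slow++,fast++
slow=5 fast=7: a[fast]=8=a[slow] dup, fast++
slow=5 fast=8: a[fast]=10≠a[slow]=8 write a[6]=10, slow++,fast++
slow=6 fast=9: a[fast]=14≠a[slow]=10 write a[7]=14, slow++,fast++

length 7; prefix = [1, 2, 5, 7, 8, 10, 14]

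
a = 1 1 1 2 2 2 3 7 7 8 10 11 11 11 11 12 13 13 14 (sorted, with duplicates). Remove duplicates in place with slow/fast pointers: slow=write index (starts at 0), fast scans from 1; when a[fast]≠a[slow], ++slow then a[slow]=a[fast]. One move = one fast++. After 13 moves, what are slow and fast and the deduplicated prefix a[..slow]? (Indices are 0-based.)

(s=0,f=1) a[fast]=1=a[slow] dup → fast++
(s=0,f=2) a[fast]=1=a[slow] dup → fast++
(s=0,f=3) a[fast]=2≠a[slow]=1 write a[1]=2 → slow++,fast++
(s=1,f=4) a[fast]=2=a[slow] dup → fast++
(s=1,f=5) a[fast]=2=a[slow] dup → fast++
(s=1,f=6) a[fast]=3≠a[slow]=2 write a[2]=3 → slow++,fast++
(s=2,f=7) a[fast]=7≠a[slow]=3 write a[3]=7 → slow++,fast++
(s=3,f=8) a[fast]=7=a[slow] dup → fast++
(s=3,f=9) a[fast]=8≠a[slow]=7 write a[4]=8 → slow++,fast++
(s=4,f=10) a[fast]=10≠a[slow]=8 write a[5]=10 → slow++,fast++
(s=5,f=11) a[fast]=11≠a[slow]=10 write a[6]=11 → slow++,fast++
(s=6,f=12) a[fast]=11=a[slow] dup → fast++
(s=6,f=13) a[fast]=11=a[slow] dup → fast++

slow=6, fast=14, prefix=[1, 2, 3, 7, 8, 10, 11]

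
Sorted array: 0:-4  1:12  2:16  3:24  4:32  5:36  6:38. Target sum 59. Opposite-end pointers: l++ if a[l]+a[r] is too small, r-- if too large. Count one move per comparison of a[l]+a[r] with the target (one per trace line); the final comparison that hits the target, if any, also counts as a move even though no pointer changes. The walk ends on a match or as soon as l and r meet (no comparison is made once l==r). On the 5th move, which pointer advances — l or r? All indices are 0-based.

r

l=0 r=6: -4+38=34 <59, l++
l=1 r=6: 12+38=50 <59, l++
l=2 r=6: 16+38=54 <59, l++
l=3 r=6: 24+38=62 >59, r--
l=3 r=5: 24+36=60 >59, r--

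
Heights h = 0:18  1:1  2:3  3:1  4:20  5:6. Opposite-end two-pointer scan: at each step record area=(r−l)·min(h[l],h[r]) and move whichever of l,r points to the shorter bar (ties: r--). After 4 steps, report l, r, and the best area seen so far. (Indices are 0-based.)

l=3, r=4, best area=72

[0,5] min(18,6)*5=30 best=30 * → r--
[0,4] min(18,20)*4=72 best=72 * → l++
[1,4] min(1,20)*3=3 best=72 → l++
[2,4] min(3,20)*2=6 best=72 → l++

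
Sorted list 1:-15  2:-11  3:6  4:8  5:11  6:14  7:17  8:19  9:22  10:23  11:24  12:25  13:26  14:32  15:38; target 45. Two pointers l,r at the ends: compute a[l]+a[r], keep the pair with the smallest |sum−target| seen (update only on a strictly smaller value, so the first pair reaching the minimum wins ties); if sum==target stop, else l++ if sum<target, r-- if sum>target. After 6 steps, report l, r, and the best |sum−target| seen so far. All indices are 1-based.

[1,15] -15+38=23 d=22 * → l++
[2,15] -11+38=27 d=18 * → l++
[3,15] 6+38=44 d=1 * → l++
[4,15] 8+38=46 d=1 → r--
[4,14] 8+32=40 d=5 → l++
[5,14] 11+32=43 d=2 → l++

l=6, r=14, best |Δ|=1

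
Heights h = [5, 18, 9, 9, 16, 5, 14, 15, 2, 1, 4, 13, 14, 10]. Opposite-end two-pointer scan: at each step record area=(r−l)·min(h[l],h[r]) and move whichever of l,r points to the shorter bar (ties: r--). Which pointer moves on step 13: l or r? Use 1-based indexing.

[1,14] min(5,10)*13=65 best=65 * → l++
[2,14] min(18,10)*12=120 best=120 * → r--
[2,13] min(18,14)*11=154 best=154 * → r--
[2,12] min(18,13)*10=130 best=154 → r--
[2,11] min(18,4)*9=36 best=154 → r--
[2,10] min(18,1)*8=8 best=154 → r--
[2,9] min(18,2)*7=14 best=154 → r--
[2,8] min(18,15)*6=90 best=154 → r--
[2,7] min(18,14)*5=70 best=154 → r--
[2,6] min(18,5)*4=20 best=154 → r--
[2,5] min(18,16)*3=48 best=154 → r--
[2,4] min(18,9)*2=18 best=154 → r--
[2,3] min(18,9)*1=9 best=154 → r--

r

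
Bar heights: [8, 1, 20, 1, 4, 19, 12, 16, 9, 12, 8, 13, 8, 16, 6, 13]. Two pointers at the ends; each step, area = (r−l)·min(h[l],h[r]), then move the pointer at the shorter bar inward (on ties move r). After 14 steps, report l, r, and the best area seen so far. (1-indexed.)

[1,16] min(8,13)*15=120 best=120 * → l++
[2,16] min(1,13)*14=14 best=120 → l++
[3,16] min(20,13)*13=169 best=169 * → r--
[3,15] min(20,6)*12=72 best=169 → r--
[3,14] min(20,16)*11=176 best=176 * → r--
[3,13] min(20,8)*10=80 best=176 → r--
[3,12] min(20,13)*9=117 best=176 → r--
[3,11] min(20,8)*8=64 best=176 → r--
[3,10] min(20,12)*7=84 best=176 → r--
[3,9] min(20,9)*6=54 best=176 → r--
[3,8] min(20,16)*5=80 best=176 → r--
[3,7] min(20,12)*4=48 best=176 → r--
[3,6] min(20,19)*3=57 best=176 → r--
[3,5] min(20,4)*2=8 best=176 → r--

l=3, r=4, best area=176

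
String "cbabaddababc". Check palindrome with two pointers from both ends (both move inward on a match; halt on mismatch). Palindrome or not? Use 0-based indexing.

palindrome

l=0 r=11: 'c'=='c', l++,r--
l=1 r=10: 'b'=='b', l++,r--
l=2 r=9: 'a'=='a', l++,r--
l=3 r=8: 'b'=='b', l++,r--
l=4 r=7: 'a'=='a', l++,r--
l=5 r=6: 'd'=='d', l++,r--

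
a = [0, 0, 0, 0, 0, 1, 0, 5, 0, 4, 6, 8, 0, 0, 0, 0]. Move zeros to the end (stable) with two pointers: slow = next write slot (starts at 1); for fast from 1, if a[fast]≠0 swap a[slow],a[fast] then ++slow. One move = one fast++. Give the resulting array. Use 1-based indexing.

[1, 5, 4, 6, 8, 0, 0, 0, 0, 0, 0, 0, 0, 0, 0, 0]

slow=1 fast=1: a[fast]=0, fast++
slow=1 fast=2: a[fast]=0, fast++
slow=1 fast=3: a[fast]=0, fast++
slow=1 fast=4: a[fast]=0, fast++
slow=1 fast=5: a[fast]=0, fast++
slow=1 fast=6: a[fast]=1≠0 swap→a[1]=1, slow++,fast++
slow=2 fast=7: a[fast]=0, fast++
slow=2 fast=8: a[fast]=5≠0 swap→a[2]=5, slow++,fast++
slow=3 fast=9: a[fast]=0, fast++
slow=3 fast=10: a[fast]=4≠0 swap→a[3]=4, slow++,fast++
slow=4 fast=11: a[fast]=6≠0 swap→a[4]=6, slow++,fast++
slow=5 fast=12: a[fast]=8≠0 swap→a[5]=8, slow++,fast++
slow=6 fast=13: a[fast]=0, fast++
slow=6 fast=14: a[fast]=0, fast++
slow=6 fast=15: a[fast]=0, fast++
slow=6 fast=16: a[fast]=0, fast++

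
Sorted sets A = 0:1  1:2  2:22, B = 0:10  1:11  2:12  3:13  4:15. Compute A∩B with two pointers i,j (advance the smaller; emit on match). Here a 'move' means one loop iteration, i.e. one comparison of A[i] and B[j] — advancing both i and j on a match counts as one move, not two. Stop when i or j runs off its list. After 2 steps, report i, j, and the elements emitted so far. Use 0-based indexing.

i=0 j=0: 1<10, i++
i=1 j=0: 2<10, i++

i=2, j=0, emitted=[]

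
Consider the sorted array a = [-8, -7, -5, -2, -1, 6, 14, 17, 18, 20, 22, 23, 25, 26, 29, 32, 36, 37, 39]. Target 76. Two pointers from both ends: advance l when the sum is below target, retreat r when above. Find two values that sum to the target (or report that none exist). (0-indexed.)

[0,18] -8+39=31 <76 → l++
[1,18] -7+39=32 <76 → l++
[2,18] -5+39=34 <76 → l++
[3,18] -2+39=37 <76 → l++
[4,18] -1+39=38 <76 → l++
[5,18] 6+39=45 <76 → l++
[6,18] 14+39=53 <76 → l++
[7,18] 17+39=56 <76 → l++
[8,18] 18+39=57 <76 → l++
[9,18] 20+39=59 <76 → l++
[10,18] 22+39=61 <76 → l++
[11,18] 23+39=62 <76 → l++
[12,18] 25+39=64 <76 → l++
[13,18] 26+39=65 <76 → l++
[14,18] 29+39=68 <76 → l++
[15,18] 32+39=71 <76 → l++
[16,18] 36+39=75 <76 → l++
[17,18] 37+39=76 → found

(37, 39)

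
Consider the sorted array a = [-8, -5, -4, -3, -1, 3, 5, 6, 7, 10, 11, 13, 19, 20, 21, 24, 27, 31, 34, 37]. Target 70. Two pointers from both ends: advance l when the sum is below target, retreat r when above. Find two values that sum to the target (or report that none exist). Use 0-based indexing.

l=0 r=19: -8+37=29 <70, l++
l=1 r=19: -5+37=32 <70, l++
l=2 r=19: -4+37=33 <70, l++
l=3 r=19: -3+37=34 <70, l++
l=4 r=19: -1+37=36 <70, l++
l=5 r=19: 3+37=40 <70, l++
l=6 r=19: 5+37=42 <70, l++
l=7 r=19: 6+37=43 <70, l++
l=8 r=19: 7+37=44 <70, l++
l=9 r=19: 10+37=47 <70, l++
l=10 r=19: 11+37=48 <70, l++
l=11 r=19: 13+37=50 <70, l++
l=12 r=19: 19+37=56 <70, l++
l=13 r=19: 20+37=57 <70, l++
l=14 r=19: 21+37=58 <70, l++
l=15 r=19: 24+37=61 <70, l++
l=16 r=19: 27+37=64 <70, l++
l=17 r=19: 31+37=68 <70, l++
l=18 r=19: 34+37=71 >70, r--

no pair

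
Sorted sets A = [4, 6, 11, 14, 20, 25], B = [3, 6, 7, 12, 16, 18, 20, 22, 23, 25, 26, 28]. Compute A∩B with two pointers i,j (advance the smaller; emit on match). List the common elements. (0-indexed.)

[i=0,j=0] 4>3 → j++
[i=0,j=1] 4<6 → i++
[i=1,j=1] 6==6 emit → i++,j++
[i=2,j=2] 11>7 → j++
[i=2,j=3] 11<12 → i++
[i=3,j=3] 14>12 → j++
[i=3,j=4] 14<16 → i++
[i=4,j=4] 20>16 → j++
[i=4,j=5] 20>18 → j++
[i=4,j=6] 20==20 emit → i++,j++
[i=5,j=7] 25>22 → j++
[i=5,j=8] 25>23 → j++
[i=5,j=9] 25==25 emit → i++,j++

intersection = [6, 20, 25]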